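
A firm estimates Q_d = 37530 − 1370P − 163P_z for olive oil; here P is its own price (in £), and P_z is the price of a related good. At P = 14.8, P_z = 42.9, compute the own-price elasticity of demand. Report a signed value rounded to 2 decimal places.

At the given values, Q_d = 37530 − 1370(14.8) − 163(42.9) = 10261.3.
∂Q_d/∂P = −1370.
E = (-1370) × (14.8/10261.3) = -1.9759…

-1.98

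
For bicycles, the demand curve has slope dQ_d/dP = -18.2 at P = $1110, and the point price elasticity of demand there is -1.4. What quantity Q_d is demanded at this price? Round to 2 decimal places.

Ed = (dQ_d/dP)·(P/Q_d) ⇒ Q_d = (dQ_d/dP)·P/Ed = (-18.2)·1110/(-1.4) = 14430

14430.00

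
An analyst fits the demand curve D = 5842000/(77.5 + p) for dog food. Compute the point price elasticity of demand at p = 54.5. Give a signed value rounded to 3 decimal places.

-0.413

dD/dp = −5842000/(77.5 + p)² = -335.285. At p = 54.5, D = 44257.6.
Ed = (dD/dp)·(p/D) = (-335.285) × (54.5/44257.6) = -0.41287…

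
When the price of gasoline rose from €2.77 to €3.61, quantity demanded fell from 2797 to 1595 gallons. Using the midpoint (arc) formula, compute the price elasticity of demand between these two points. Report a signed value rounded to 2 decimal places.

-2.08

%ΔQ = (1595 − 2797) / [(2797 + 1595)/2] = -1202/2196 = -0.547358…
%ΔP = (3.61 − 2.77) / [(2.77 + 3.61)/2] = 0.84/3.19 = 0.263322…
Arc Ed = %ΔQ / %ΔP = (-1202/2196) / (0.84/3.19) = -2.0786…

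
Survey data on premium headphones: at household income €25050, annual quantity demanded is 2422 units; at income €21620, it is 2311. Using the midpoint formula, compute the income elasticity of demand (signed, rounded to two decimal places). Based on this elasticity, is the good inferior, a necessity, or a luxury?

0.32; necessity

%ΔQ = (2311 − 2422)/[( 2422 + 2311)/2] = -111/2366.5 = -0.046904…
%ΔIncome = (21620 − 25050)/[( 25050 + 21620)/2] = -3430/23335 = -0.146989…
E_income = (-111/2366.5) / (-3430/23335) = 0.3191…
0 < E_income < 1 ⇒ normal good, necessity.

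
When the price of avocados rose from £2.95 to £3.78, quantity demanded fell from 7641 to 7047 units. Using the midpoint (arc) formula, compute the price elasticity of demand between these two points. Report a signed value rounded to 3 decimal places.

%ΔQ = (7047 − 7641) / [(7641 + 7047)/2] = -594/7344 = -0.080882…
%ΔP = (3.78 − 2.95) / [(2.95 + 3.78)/2] = 0.83/3.365 = 0.246656…
Arc Ed = %ΔQ / %ΔP = (-594/7344) / (0.83/3.365) = -0.32791…

-0.328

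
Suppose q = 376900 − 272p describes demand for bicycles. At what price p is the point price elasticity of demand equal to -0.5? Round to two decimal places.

461.89

Ed = −272p/(376900 − 272p). Set this equal to -0.5:
272p = 0.5·(376900 − 272p) ⇒ 272p(1 + 0.5) = 0.5·376900
p = 0.5·376900 / (272·1.5) = 461.8872…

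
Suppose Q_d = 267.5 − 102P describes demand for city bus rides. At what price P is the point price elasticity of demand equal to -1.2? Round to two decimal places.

1.43

Ed = −102P/(267.5 − 102P). Set this equal to -1.2:
102P = 1.2·(267.5 − 102P) ⇒ 102P(1 + 1.2) = 1.2·267.5
P = 1.2·267.5 / (102·2.2) = 1.4304…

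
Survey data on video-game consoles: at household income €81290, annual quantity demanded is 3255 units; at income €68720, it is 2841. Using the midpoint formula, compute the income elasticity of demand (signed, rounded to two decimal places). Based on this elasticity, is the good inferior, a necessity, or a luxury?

%ΔQ = (2841 − 3255)/[( 3255 + 2841)/2] = -414/3048 = -0.135826…
%ΔIncome = (68720 − 81290)/[( 81290 + 68720)/2] = -12570/75005 = -0.167588…
E_income = (-414/3048) / (-12570/75005) = 0.8104…
0 < E_income < 1 ⇒ normal good, necessity.

0.81; necessity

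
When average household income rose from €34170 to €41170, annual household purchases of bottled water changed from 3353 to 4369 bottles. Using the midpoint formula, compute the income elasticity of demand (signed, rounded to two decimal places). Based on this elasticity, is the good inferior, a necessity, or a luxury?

1.42; luxury

%ΔQ = (4369 − 3353)/[( 3353 + 4369)/2] = 1016/3861 = 0.263144…
%ΔIncome = (41170 − 34170)/[( 34170 + 41170)/2] = 7000/37670 = 0.185824…
E_income = (1016/3861) / (7000/37670) = 1.4160…
E_income > 1 ⇒ normal good, luxury.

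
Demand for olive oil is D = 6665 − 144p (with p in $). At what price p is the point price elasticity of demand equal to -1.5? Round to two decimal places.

Ed = −144p/(6665 − 144p). Set this equal to -1.5:
144p = 1.5·(6665 − 144p) ⇒ 144p(1 + 1.5) = 1.5·6665
p = 1.5·6665 / (144·2.5) = 27.7708…

27.77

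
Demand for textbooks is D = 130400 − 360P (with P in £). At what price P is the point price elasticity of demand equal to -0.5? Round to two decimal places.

Ed = −360P/(130400 − 360P). Set this equal to -0.5:
360P = 0.5·(130400 − 360P) ⇒ 360P(1 + 0.5) = 0.5·130400
P = 0.5·130400 / (360·1.5) = 120.7407…

120.74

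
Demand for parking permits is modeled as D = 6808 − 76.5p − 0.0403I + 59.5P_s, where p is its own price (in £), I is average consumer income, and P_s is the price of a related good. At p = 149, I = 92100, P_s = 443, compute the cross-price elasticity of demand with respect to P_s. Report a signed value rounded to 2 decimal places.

1.46

At the given values, D = 6808 − 76.5(149) − 0.0403(92100) + 59.5(443) = 18056.37.
∂D/∂P_s = 59.5.
E = (59.5) × (443/18056.37) = 1.4597…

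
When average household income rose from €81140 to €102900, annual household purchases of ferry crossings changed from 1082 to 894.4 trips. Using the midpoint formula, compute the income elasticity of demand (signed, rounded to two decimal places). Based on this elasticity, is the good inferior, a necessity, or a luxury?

%ΔQ = (894.4 − 1082)/[( 1082 + 894.4)/2] = -187.6/988.2 = -0.189840…
%ΔIncome = (102900 − 81140)/[( 81140 + 102900)/2] = 21760/92020 = 0.236470…
E_income = (-187.6/988.2) / (21760/92020) = -0.8028…
E_income < 0 ⇒ inferior good.

-0.80; inferior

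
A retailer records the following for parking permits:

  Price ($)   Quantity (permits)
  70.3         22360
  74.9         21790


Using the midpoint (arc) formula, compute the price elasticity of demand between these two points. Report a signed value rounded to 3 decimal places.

%ΔQ = (21790 − 22360) / [(22360 + 21790)/2] = -570/22075 = -0.025821…
%ΔP = (74.9 − 70.3) / [(70.3 + 74.9)/2] = 4.6/72.6 = 0.063360…
Arc Ed = %ΔQ / %ΔP = (-570/22075) / (4.6/72.6) = -0.40752…

-0.408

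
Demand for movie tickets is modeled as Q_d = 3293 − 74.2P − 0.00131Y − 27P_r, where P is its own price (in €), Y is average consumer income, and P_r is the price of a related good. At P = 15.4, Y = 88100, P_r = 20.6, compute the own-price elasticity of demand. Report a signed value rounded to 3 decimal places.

-0.773

At the given values, Q_d = 3293 − 74.2(15.4) − 0.00131(88100) − 27(20.6) = 1478.709.
∂Q_d/∂P = −74.2.
E = (-74.2) × (15.4/1478.709) = -0.77275…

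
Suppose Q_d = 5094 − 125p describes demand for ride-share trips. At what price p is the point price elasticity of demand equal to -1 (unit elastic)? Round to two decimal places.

Ed = −125p/(5094 − 125p). Set this equal to -1:
125p = 1·(5094 − 125p) ⇒ 125p(1 + 1) = 1·5094
p = 1·5094 / (125·2) = 20.376

20.38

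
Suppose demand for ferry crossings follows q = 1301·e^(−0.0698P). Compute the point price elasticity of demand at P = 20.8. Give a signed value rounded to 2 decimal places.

-1.45

dq/dP = −0.0698·q = -21.2621. At P = 20.8, q = 304.615.
Ed = (dq/dP)·(P/q) = (-21.2621) × (20.8/304.615) = -1.4518…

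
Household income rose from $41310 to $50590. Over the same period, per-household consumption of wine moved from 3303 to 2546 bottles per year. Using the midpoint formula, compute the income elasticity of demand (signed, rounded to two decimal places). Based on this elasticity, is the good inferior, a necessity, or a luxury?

%ΔQ = (2546 − 3303)/[( 3303 + 2546)/2] = -757/2924.5 = -0.258847…
%ΔIncome = (50590 − 41310)/[( 41310 + 50590)/2] = 9280/45950 = 0.201958…
E_income = (-757/2924.5) / (9280/45950) = -1.2816…
E_income < 0 ⇒ inferior good.

-1.28; inferior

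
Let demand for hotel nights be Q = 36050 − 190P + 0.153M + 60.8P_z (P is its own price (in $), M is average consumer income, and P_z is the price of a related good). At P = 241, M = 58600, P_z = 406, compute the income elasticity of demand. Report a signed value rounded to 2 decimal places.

0.37

At the given values, Q = 36050 − 190(241) + 0.153(58600) + 60.8(406) = 23910.6.
∂Q/∂M = 0.153.
E = (0.153) × (58600/23910.6) = 0.3749…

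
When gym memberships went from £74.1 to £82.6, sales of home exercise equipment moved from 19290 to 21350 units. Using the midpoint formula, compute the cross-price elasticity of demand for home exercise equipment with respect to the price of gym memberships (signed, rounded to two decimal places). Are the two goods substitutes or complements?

0.93; substitutes

%ΔQ_{home exercise equipment} = (21350 − 19290)/avg = 2060/20320 = 0.101377…
%ΔP_{gym memberships} = (82.6 − 74.1)/avg = 8.5/78.35 = 0.108487…
E_cross = (2060/20320) / (8.5/78.35) = 0.9344…
E_cross > 0 ⇒ the goods are substitutes.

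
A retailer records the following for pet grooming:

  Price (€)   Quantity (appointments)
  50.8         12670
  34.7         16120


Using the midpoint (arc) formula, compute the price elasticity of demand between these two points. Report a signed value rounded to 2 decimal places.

%ΔQ = (16120 − 12670) / [(12670 + 16120)/2] = 3450/14395 = 0.239666…
%ΔP = (34.7 − 50.8) / [(50.8 + 34.7)/2] = -16.1/42.75 = -0.376608…
Arc Ed = %ΔQ / %ΔP = (3450/14395) / (-16.1/42.75) = -0.6363…

-0.64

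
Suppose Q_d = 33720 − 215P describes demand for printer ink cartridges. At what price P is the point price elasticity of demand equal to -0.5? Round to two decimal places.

Ed = −215P/(33720 − 215P). Set this equal to -0.5:
215P = 0.5·(33720 − 215P) ⇒ 215P(1 + 0.5) = 0.5·33720
P = 0.5·33720 / (215·1.5) = 52.2790…

52.28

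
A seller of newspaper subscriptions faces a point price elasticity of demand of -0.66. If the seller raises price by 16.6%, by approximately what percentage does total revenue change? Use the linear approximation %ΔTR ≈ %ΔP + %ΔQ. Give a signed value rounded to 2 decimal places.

+5.64%

%ΔQ ≈ Ed × %ΔP = (-0.66) × (+16.6%) = -10.9560%
%ΔTR ≈ %ΔP + %ΔQ = (+16.6%) + (-10.9560%) = +5.6440%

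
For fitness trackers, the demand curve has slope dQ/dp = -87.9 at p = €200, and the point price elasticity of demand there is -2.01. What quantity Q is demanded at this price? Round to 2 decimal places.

8746.27

Ed = (dQ/dp)·(p/Q) ⇒ Q = (dQ/dp)·p/Ed = (-87.9)·200/(-2.01) = 8746.2686…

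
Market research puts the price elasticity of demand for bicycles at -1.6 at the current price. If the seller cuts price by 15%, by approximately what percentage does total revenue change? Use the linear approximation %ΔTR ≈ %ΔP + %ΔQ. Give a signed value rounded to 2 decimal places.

+9.00%

%ΔQ ≈ Ed × %ΔP = (-1.6) × (-15%) = +24.0000%
%ΔTR ≈ %ΔP + %ΔQ = (-15%) + (+24.0000%) = +9.0000%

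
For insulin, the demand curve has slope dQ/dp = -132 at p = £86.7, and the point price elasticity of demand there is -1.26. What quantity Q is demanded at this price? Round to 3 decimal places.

Ed = (dQ/dp)·(p/Q) ⇒ Q = (dQ/dp)·p/Ed = (-132)·86.7/(-1.26) = 9082.85714…

9082.857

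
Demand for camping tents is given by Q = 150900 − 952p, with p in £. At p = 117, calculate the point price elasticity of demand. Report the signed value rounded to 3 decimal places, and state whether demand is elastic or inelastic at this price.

dQ/dp = −952. At p = 117, Q = 150900 − 952(117) = 39516.
Ed = (dQ/dp)·(p/Q) = −952 × (117/39516) = -2.81870…
|Ed| = 2.819 > 1, so demand is elastic.

-2.819; elastic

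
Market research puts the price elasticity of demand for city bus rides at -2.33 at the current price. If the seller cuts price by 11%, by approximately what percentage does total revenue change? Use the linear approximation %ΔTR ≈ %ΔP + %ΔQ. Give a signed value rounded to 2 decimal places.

+14.63%

%ΔQ ≈ Ed × %ΔP = (-2.33) × (-11%) = +25.6300%
%ΔTR ≈ %ΔP + %ΔQ = (-11%) + (+25.6300%) = +14.6300%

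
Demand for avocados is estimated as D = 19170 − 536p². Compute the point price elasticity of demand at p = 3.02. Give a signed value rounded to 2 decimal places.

dD/dp = −2·536·p = -3237.44. At p = 3.02, D = 14281.4656.
Ed = (dD/dp)·(p/D) = (-3237.44) × (3.02/14281.4656) = -0.6845…

-0.68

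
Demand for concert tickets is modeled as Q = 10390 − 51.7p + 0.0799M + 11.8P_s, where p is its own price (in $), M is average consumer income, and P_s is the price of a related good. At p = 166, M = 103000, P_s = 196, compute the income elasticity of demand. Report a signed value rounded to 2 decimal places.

0.67

At the given values, Q = 10390 − 51.7(166) + 0.0799(103000) + 11.8(196) = 12350.3.
∂Q/∂M = 0.0799.
E = (0.0799) × (103000/12350.3) = 0.6663…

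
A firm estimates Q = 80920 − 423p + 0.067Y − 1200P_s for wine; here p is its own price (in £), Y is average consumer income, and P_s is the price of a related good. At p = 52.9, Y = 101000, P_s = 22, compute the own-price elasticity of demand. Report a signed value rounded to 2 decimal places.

-0.58

At the given values, Q = 80920 − 423(52.9) + 0.067(101000) − 1200(22) = 38910.3.
∂Q/∂p = −423.
E = (-423) × (52.9/38910.3) = -0.5750…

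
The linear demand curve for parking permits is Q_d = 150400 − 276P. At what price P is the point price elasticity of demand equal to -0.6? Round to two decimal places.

204.35

Ed = −276P/(150400 − 276P). Set this equal to -0.6:
276P = 0.6·(150400 − 276P) ⇒ 276P(1 + 0.6) = 0.6·150400
P = 0.6·150400 / (276·1.6) = 204.3478…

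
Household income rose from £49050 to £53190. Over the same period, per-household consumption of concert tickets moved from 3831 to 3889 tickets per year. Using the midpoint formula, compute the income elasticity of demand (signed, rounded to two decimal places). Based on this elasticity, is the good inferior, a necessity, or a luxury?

%ΔQ = (3889 − 3831)/[( 3831 + 3889)/2] = 58/3860 = 0.015025…
%ΔIncome = (53190 − 49050)/[( 49050 + 53190)/2] = 4140/51120 = 0.080985…
E_income = (58/3860) / (4140/51120) = 0.1855…
0 < E_income < 1 ⇒ normal good, necessity.

0.19; necessity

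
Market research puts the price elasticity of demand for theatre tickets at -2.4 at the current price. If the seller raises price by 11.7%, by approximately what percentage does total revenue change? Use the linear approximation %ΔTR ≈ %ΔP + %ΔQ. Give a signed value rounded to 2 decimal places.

-16.38%

%ΔQ ≈ Ed × %ΔP = (-2.4) × (+11.7%) = -28.0800%
%ΔTR ≈ %ΔP + %ΔQ = (+11.7%) + (-28.0800%) = -16.3800%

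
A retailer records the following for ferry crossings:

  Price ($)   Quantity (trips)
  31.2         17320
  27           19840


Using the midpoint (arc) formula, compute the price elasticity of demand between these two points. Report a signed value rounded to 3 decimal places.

-0.940

%ΔQ = (19840 − 17320) / [(17320 + 19840)/2] = 2520/18580 = 0.135629…
%ΔP = (27 − 31.2) / [(31.2 + 27)/2] = -4.2/29.1 = -0.144329…
Arc Ed = %ΔQ / %ΔP = (2520/18580) / (-4.2/29.1) = -0.93972…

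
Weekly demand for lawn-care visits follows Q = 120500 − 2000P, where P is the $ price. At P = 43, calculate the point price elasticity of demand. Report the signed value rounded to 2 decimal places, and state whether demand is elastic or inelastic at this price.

-2.49; elastic

dQ/dP = −2000. At P = 43, Q = 120500 − 2000(43) = 34500.
Ed = (dQ/dP)·(P/Q) = −2000 × (43/34500) = -2.4927…
|Ed| = 2.49 > 1, so demand is elastic.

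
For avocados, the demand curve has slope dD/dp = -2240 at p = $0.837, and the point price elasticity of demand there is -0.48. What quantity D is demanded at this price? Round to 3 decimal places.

Ed = (dD/dp)·(p/D) ⇒ D = (dD/dp)·p/Ed = (-2240)·0.837/(-0.48) = 3906

3906.000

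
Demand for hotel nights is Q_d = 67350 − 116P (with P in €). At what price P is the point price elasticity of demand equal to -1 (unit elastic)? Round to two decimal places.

Ed = −116P/(67350 − 116P). Set this equal to -1:
116P = 1·(67350 − 116P) ⇒ 116P(1 + 1) = 1·67350
P = 1·67350 / (116·2) = 290.3017…

290.30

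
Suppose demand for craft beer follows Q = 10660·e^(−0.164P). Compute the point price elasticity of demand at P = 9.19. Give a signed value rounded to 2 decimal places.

dQ/dP = −0.164·Q = -387.302. At P = 9.19, Q = 2361.6.
Ed = (dQ/dP)·(P/Q) = (-387.302) × (9.19/2361.6) = -1.5071…

-1.51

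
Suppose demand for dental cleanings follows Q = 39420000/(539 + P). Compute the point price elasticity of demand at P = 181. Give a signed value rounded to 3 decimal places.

dQ/dP = −39420000/(539 + P)² = -76.0417. At P = 181, Q = 54750.
Ed = (dQ/dP)·(P/Q) = (-76.0417) × (181/54750) = -0.25138…

-0.251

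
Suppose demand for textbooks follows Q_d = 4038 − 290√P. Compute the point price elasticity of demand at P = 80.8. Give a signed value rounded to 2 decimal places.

dQ_d/dP = −290/(2√P) = -16.131. At P = 80.8, Q_d = 1431.22.
Ed = (dQ_d/dP)·(P/Q_d) = (-16.131) × (80.8/1431.22) = -0.9106…

-0.91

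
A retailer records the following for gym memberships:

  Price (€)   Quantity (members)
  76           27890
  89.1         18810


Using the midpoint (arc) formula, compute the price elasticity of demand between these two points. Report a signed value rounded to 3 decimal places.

%ΔQ = (18810 − 27890) / [(27890 + 18810)/2] = -9080/23350 = -0.388865…
%ΔP = (89.1 − 76) / [(76 + 89.1)/2] = 13.1/82.55 = 0.158691…
Arc Ed = %ΔQ / %ΔP = (-9080/23350) / (13.1/82.55) = -2.45044…

-2.450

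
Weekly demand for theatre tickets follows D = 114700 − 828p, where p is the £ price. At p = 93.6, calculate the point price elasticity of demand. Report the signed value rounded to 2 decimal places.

-2.08

dD/dp = −828. At p = 93.6, D = 114700 − 828(93.6) = 37199.2.
Ed = (dD/dp)·(p/D) = −828 × (93.6/37199.2) = -2.0833…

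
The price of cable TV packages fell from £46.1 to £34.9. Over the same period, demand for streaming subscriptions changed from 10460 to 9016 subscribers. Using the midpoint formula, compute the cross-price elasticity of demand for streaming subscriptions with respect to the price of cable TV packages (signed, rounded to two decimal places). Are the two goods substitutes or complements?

%ΔQ_{streaming subscriptions} = (9016 − 10460)/avg = -1444/9738 = -0.148285…
%ΔP_{cable TV packages} = (34.9 − 46.1)/avg = -11.2/40.5 = -0.276543…
E_cross = (-1444/9738) / (-11.2/40.5) = 0.5362…
E_cross > 0 ⇒ the goods are substitutes.

0.54; substitutes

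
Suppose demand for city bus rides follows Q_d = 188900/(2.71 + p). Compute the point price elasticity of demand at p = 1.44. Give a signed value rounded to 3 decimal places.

dQ_d/dp = −188900/(2.71 + p)² = -10968.2. At p = 1.44, Q_d = 45518.1.
Ed = (dQ_d/dp)·(p/Q_d) = (-10968.2) × (1.44/45518.1) = -0.34698…

-0.347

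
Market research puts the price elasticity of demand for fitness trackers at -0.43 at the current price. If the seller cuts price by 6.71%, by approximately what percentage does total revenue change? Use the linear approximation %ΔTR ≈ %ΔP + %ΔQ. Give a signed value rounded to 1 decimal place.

-3.8%

%ΔQ ≈ Ed × %ΔP = (-0.43) × (-6.71%) = +2.8853%
%ΔTR ≈ %ΔP + %ΔQ = (-6.71%) + (+2.8853%) = -3.8247%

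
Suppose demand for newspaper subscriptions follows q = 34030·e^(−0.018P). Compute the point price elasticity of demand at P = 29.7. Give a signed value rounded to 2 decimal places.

-0.53

dq/dP = −0.018·q = -358.889. At P = 29.7, q = 19938.3.
Ed = (dq/dP)·(P/q) = (-358.889) × (29.7/19938.3) = -0.5346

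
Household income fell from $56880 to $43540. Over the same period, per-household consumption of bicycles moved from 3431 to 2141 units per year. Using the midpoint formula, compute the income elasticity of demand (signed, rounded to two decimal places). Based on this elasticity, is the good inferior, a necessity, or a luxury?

%ΔQ = (2141 − 3431)/[( 3431 + 2141)/2] = -1290/2786 = -0.463029…
%ΔIncome = (43540 − 56880)/[( 56880 + 43540)/2] = -13340/50210 = -0.265684…
E_income = (-1290/2786) / (-13340/50210) = 1.7427…
E_income > 1 ⇒ normal good, luxury.

1.74; luxury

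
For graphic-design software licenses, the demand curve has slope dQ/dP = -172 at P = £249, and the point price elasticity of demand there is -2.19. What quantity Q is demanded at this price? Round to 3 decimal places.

19556.164

Ed = (dQ/dP)·(P/Q) ⇒ Q = (dQ/dP)·P/Ed = (-172)·249/(-2.19) = 19556.16438…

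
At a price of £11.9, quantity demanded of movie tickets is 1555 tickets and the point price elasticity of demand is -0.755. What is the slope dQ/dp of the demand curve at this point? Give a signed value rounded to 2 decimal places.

-98.66

Ed = (dQ/dp)·(p/Q) ⇒ dQ/dp = Ed·Q/p = (-0.755)·1555/11.9 = -98.6575…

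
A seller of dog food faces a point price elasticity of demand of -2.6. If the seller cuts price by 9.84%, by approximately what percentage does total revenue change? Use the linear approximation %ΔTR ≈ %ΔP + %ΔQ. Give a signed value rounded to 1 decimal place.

%ΔQ ≈ Ed × %ΔP = (-2.6) × (-9.84%) = +25.5840%
%ΔTR ≈ %ΔP + %ΔQ = (-9.84%) + (+25.5840%) = +15.7440%

+15.7%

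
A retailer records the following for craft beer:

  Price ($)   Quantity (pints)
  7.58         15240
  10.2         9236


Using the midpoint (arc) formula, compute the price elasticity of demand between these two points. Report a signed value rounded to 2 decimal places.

%ΔQ = (9236 − 15240) / [(15240 + 9236)/2] = -6004/12238 = -0.490603…
%ΔP = (10.2 − 7.58) / [(7.58 + 10.2)/2] = 2.62/8.89 = 0.294713…
Arc Ed = %ΔQ / %ΔP = (-6004/12238) / (2.62/8.89) = -1.6646…

-1.66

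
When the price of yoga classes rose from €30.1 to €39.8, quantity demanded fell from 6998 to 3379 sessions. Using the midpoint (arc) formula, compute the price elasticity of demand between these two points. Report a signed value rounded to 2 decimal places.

-2.51

%ΔQ = (3379 − 6998) / [(6998 + 3379)/2] = -3619/5188.5 = -0.697504…
%ΔP = (39.8 − 30.1) / [(30.1 + 39.8)/2] = 9.7/34.95 = 0.277539…
Arc Ed = %ΔQ / %ΔP = (-3619/5188.5) / (9.7/34.95) = -2.5131…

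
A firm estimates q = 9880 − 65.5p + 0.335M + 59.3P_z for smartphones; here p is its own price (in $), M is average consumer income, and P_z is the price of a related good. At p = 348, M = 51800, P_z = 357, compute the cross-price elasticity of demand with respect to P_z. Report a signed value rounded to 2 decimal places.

At the given values, q = 9880 − 65.5(348) + 0.335(51800) + 59.3(357) = 25609.1.
∂q/∂P_z = 59.3.
E = (59.3) × (357/25609.1) = 0.8266…

0.83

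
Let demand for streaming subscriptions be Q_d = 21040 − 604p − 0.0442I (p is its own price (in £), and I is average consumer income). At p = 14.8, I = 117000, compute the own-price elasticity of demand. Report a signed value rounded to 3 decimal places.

-1.290

At the given values, Q_d = 21040 − 604(14.8) − 0.0442(117000) = 6929.4.
∂Q_d/∂p = −604.
E = (-604) × (14.8/6929.4) = -1.29003…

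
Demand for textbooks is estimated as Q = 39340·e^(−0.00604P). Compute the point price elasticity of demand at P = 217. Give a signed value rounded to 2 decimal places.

dQ/dP = −0.00604·Q = -64.0693. At P = 217, Q = 10607.5.
Ed = (dQ/dP)·(P/Q) = (-64.0693) × (217/10607.5) = -1.3106…

-1.31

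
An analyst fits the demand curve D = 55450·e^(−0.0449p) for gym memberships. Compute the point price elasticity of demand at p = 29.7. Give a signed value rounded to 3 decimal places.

dD/dp = −0.0449·D = -656.15. At p = 29.7, D = 14613.6.
Ed = (dD/dp)·(p/D) = (-656.15) × (29.7/14613.6) = -1.33353

-1.334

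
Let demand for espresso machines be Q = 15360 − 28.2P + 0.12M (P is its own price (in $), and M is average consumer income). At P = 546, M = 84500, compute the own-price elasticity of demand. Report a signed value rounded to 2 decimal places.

At the given values, Q = 15360 − 28.2(546) + 0.12(84500) = 10102.8.
∂Q/∂P = −28.2.
E = (-28.2) × (546/10102.8) = -1.5240…

-1.52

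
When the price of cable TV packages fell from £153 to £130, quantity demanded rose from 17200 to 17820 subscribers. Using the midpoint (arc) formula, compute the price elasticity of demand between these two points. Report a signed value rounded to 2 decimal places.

-0.22

%ΔQ = (17820 − 17200) / [(17200 + 17820)/2] = 620/17510 = 0.035408…
%ΔP = (130 − 153) / [(153 + 130)/2] = -23/141.5 = -0.162544…
Arc Ed = %ΔQ / %ΔP = (620/17510) / (-23/141.5) = -0.2178…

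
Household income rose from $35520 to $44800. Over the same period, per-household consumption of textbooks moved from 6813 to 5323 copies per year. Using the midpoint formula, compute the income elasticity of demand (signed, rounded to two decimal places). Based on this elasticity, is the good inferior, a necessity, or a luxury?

-1.06; inferior

%ΔQ = (5323 − 6813)/[( 6813 + 5323)/2] = -1490/6068 = -0.245550…
%ΔIncome = (44800 − 35520)/[( 35520 + 44800)/2] = 9280/40160 = 0.231075…
E_income = (-1490/6068) / (9280/40160) = -1.0626…
E_income < 0 ⇒ inferior good.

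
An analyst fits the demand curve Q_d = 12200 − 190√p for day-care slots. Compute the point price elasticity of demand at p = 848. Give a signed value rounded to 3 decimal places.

-0.415

dQ_d/dp = −190/(2√p) = -3.26231. At p = 848, Q_d = 6667.12.
Ed = (dQ_d/dp)·(p/Q_d) = (-3.26231) × (848/6667.12) = -0.41493…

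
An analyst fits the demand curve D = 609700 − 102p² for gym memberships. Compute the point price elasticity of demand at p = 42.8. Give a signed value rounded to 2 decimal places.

-0.88

dD/dp = −2·102·p = -8731.2. At p = 42.8, D = 422852.32.
Ed = (dD/dp)·(p/D) = (-8731.2) × (42.8/422852.32) = -0.8837…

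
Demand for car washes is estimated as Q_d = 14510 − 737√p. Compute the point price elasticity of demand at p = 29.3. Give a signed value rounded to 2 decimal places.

dQ_d/dp = −737/(2√p) = -68.0775. At p = 29.3, Q_d = 10520.7.
Ed = (dQ_d/dp)·(p/Q_d) = (-68.0775) × (29.3/10520.7) = -0.1895…

-0.19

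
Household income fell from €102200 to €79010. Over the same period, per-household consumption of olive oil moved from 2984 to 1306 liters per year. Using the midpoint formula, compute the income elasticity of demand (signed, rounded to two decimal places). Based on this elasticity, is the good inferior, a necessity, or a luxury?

%ΔQ = (1306 − 2984)/[( 2984 + 1306)/2] = -1678/2145 = -0.782284…
%ΔIncome = (79010 − 102200)/[( 102200 + 79010)/2] = -23190/90605 = -0.255946…
E_income = (-1678/2145) / (-23190/90605) = 3.0564…
E_income > 1 ⇒ normal good, luxury.

3.06; luxury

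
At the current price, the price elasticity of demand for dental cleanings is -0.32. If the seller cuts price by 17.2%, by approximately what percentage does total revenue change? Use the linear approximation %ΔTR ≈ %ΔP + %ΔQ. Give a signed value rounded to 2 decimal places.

-11.70%

%ΔQ ≈ Ed × %ΔP = (-0.32) × (-17.2%) = +5.5040%
%ΔTR ≈ %ΔP + %ΔQ = (-17.2%) + (+5.5040%) = -11.6960%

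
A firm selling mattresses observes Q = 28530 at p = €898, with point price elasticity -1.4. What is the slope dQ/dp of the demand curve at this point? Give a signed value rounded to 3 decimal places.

Ed = (dQ/dp)·(p/Q) ⇒ dQ/dp = Ed·Q/p = (-1.4)·28530/898 = -44.47884…

-44.479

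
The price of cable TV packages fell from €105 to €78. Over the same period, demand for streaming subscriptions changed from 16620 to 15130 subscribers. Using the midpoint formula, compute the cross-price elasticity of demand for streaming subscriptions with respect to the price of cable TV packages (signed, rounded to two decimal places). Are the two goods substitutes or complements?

0.32; substitutes

%ΔQ_{streaming subscriptions} = (15130 − 16620)/avg = -1490/15875 = -0.093858…
%ΔP_{cable TV packages} = (78 − 105)/avg = -27/91.5 = -0.295081…
E_cross = (-1490/15875) / (-27/91.5) = 0.3180…
E_cross > 0 ⇒ the goods are substitutes.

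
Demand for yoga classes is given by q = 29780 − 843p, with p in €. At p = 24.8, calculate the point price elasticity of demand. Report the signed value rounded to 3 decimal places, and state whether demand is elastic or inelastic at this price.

dq/dp = −843. At p = 24.8, q = 29780 − 843(24.8) = 8873.6.
Ed = (dq/dp)·(p/q) = −843 × (24.8/8873.6) = -2.35602…
|Ed| = 2.356 > 1, so demand is elastic.

-2.356; elastic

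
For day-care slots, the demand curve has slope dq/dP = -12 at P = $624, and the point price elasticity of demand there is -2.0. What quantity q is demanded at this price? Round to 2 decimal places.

3744.00

Ed = (dq/dP)·(P/q) ⇒ q = (dq/dP)·P/Ed = (-12)·624/(-2.0) = 3744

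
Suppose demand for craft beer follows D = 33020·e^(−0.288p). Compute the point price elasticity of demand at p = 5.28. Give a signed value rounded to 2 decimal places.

dD/dp = −0.288·D = -2078.57. At p = 5.28, D = 7217.25.
Ed = (dD/dp)·(p/D) = (-2078.57) × (5.28/7217.25) = -1.5206…

-1.52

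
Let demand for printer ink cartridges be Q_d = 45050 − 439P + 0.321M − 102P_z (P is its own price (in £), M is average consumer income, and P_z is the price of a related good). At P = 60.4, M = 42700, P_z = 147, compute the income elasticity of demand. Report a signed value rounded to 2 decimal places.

0.79

At the given values, Q_d = 45050 − 439(60.4) + 0.321(42700) − 102(147) = 17247.1.
∂Q_d/∂M = 0.321.
E = (0.321) × (42700/17247.1) = 0.7947…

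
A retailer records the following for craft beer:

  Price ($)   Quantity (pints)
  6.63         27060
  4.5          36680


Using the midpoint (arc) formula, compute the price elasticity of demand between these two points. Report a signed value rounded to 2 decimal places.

-0.79

%ΔQ = (36680 − 27060) / [(27060 + 36680)/2] = 9620/31870 = 0.301851…
%ΔP = (4.5 − 6.63) / [(6.63 + 4.5)/2] = -2.13/5.565 = -0.382749…
Arc Ed = %ΔQ / %ΔP = (9620/31870) / (-2.13/5.565) = -0.7886…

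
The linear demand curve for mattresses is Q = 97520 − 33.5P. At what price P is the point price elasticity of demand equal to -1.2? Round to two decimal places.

1587.84

Ed = −33.5P/(97520 − 33.5P). Set this equal to -1.2:
33.5P = 1.2·(97520 − 33.5P) ⇒ 33.5P(1 + 1.2) = 1.2·97520
P = 1.2·97520 / (33.5·2.2) = 1587.8426…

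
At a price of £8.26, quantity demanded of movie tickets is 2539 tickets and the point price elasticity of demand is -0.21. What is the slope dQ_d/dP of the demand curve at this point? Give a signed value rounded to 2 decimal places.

-64.55

Ed = (dQ_d/dP)·(P/Q_d) ⇒ dQ_d/dP = Ed·Q_d/P = (-0.21)·2539/8.26 = -64.5508…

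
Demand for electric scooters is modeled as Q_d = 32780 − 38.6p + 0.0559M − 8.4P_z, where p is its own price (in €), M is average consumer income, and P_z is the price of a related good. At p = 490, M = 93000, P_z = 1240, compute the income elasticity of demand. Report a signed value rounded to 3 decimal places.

At the given values, Q_d = 32780 − 38.6(490) + 0.0559(93000) − 8.4(1240) = 8648.7.
∂Q_d/∂M = 0.0559.
E = (0.0559) × (93000/8648.7) = 0.60109…

0.601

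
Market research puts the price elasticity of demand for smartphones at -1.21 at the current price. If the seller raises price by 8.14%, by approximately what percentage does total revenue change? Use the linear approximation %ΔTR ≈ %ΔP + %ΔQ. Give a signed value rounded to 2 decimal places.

%ΔQ ≈ Ed × %ΔP = (-1.21) × (+8.14%) = -9.8494%
%ΔTR ≈ %ΔP + %ΔQ = (+8.14%) + (-9.8494%) = -1.7094%

-1.71%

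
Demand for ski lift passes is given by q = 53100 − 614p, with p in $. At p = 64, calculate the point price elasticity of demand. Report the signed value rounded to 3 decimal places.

-2.847

dq/dp = −614. At p = 64, q = 53100 − 614(64) = 13804.
Ed = (dq/dp)·(p/q) = −614 × (64/13804) = -2.84671…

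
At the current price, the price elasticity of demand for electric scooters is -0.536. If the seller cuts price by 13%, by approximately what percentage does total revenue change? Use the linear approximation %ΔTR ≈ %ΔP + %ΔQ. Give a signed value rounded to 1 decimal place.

-6.0%

%ΔQ ≈ Ed × %ΔP = (-0.536) × (-13%) = +6.9680%
%ΔTR ≈ %ΔP + %ΔQ = (-13%) + (+6.9680%) = -6.0320%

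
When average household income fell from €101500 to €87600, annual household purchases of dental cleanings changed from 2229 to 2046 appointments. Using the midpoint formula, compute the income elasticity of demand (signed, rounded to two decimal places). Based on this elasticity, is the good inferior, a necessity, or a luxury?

%ΔQ = (2046 − 2229)/[( 2229 + 2046)/2] = -183/2137.5 = -0.085614…
%ΔIncome = (87600 − 101500)/[( 101500 + 87600)/2] = -13900/94550 = -0.147012…
E_income = (-183/2137.5) / (-13900/94550) = 0.5823…
0 < E_income < 1 ⇒ normal good, necessity.

0.58; necessity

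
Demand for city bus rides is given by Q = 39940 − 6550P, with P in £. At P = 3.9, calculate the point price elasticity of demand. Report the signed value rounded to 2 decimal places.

dQ/dP = −6550. At P = 3.9, Q = 39940 − 6550(3.9) = 14395.
Ed = (dQ/dP)·(P/Q) = −6550 × (3.9/14395) = -1.7745…

-1.77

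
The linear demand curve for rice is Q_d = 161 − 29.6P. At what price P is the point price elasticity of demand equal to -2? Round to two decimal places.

3.63

Ed = −29.6P/(161 − 29.6P). Set this equal to -2:
29.6P = 2·(161 − 29.6P) ⇒ 29.6P(1 + 2) = 2·161
P = 2·161 / (29.6·3) = 3.6261…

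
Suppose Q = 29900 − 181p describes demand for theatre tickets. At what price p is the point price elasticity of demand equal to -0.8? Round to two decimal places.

73.42

Ed = −181p/(29900 − 181p). Set this equal to -0.8:
181p = 0.8·(29900 − 181p) ⇒ 181p(1 + 0.8) = 0.8·29900
p = 0.8·29900 / (181·1.8) = 73.4192…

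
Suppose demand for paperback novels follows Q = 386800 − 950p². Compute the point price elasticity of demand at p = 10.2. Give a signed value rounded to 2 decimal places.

-0.69

dQ/dp = −2·950·p = -19380. At p = 10.2, Q = 287962.
Ed = (dQ/dp)·(p/Q) = (-19380) × (10.2/287962) = -0.6864…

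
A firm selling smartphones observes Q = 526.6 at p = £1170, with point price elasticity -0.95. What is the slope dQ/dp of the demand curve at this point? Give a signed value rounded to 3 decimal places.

-0.428

Ed = (dQ/dp)·(p/Q) ⇒ dQ/dp = Ed·Q/p = (-0.95)·526.6/1170 = -0.42758…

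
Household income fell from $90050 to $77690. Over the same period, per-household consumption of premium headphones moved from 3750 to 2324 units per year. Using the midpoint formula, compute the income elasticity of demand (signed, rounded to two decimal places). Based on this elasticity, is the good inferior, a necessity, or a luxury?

3.19; luxury

%ΔQ = (2324 − 3750)/[( 3750 + 2324)/2] = -1426/3037 = -0.469542…
%ΔIncome = (77690 − 90050)/[( 90050 + 77690)/2] = -12360/83870 = -0.147370…
E_income = (-1426/3037) / (-12360/83870) = 3.1861…
E_income > 1 ⇒ normal good, luxury.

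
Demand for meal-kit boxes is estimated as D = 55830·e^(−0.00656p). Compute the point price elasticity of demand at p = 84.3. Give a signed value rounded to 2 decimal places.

-0.55

dD/dp = −0.00656·D = -210.67. At p = 84.3, D = 32114.4.
Ed = (dD/dp)·(p/D) = (-210.67) × (84.3/32114.4) = -0.5530…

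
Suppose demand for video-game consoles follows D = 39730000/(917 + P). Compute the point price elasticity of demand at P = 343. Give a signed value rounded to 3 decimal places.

dD/dP = −39730000/(917 + P)² = -25.0252. At P = 343, D = 31531.7.
Ed = (dD/dP)·(P/D) = (-25.0252) × (343/31531.7) = -0.27222…

-0.272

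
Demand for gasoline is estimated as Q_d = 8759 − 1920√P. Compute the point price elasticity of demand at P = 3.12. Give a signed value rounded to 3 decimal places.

dQ_d/dP = −1920/(2√P) = -543.493. At P = 3.12, Q_d = 5367.6.
Ed = (dQ_d/dP)·(P/Q_d) = (-543.493) × (3.12/5367.6) = -0.31591…

-0.316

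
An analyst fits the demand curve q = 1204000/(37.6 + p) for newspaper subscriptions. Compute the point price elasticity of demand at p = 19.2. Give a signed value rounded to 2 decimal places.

dq/dp = −1204000/(37.6 + p)² = -373.19. At p = 19.2, q = 21197.2.
Ed = (dq/dp)·(p/q) = (-373.19) × (19.2/21197.2) = -0.3380…

-0.34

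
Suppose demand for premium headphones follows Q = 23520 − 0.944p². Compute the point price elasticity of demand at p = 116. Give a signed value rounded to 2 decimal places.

dQ/dp = −2·0.944·p = -219.008. At p = 116, Q = 10817.536.
Ed = (dQ/dp)·(p/Q) = (-219.008) × (116/10817.536) = -2.3484…

-2.35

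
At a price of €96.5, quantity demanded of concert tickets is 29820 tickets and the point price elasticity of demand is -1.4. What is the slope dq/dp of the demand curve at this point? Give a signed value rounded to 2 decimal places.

-432.62

Ed = (dq/dp)·(p/q) ⇒ dq/dp = Ed·q/p = (-1.4)·29820/96.5 = -432.6217…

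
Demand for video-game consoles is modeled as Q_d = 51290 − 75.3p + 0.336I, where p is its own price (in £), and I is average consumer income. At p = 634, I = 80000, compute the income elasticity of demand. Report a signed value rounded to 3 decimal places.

0.883

At the given values, Q_d = 51290 − 75.3(634) + 0.336(80000) = 30429.8.
∂Q_d/∂I = 0.336.
E = (0.336) × (80000/30429.8) = 0.88334…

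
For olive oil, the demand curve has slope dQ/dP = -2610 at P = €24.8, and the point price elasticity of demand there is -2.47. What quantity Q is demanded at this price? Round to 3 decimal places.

26205.668

Ed = (dQ/dP)·(P/Q) ⇒ Q = (dQ/dP)·P/Ed = (-2610)·24.8/(-2.47) = 26205.66801…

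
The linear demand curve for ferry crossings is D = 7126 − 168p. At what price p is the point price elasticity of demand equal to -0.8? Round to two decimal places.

Ed = −168p/(7126 − 168p). Set this equal to -0.8:
168p = 0.8·(7126 − 168p) ⇒ 168p(1 + 0.8) = 0.8·7126
p = 0.8·7126 / (168·1.8) = 18.8518…

18.85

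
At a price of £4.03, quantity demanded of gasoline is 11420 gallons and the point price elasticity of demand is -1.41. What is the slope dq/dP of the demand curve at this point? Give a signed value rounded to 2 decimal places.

-3995.58

Ed = (dq/dP)·(P/q) ⇒ dq/dP = Ed·q/P = (-1.41)·11420/4.03 = -3995.5831…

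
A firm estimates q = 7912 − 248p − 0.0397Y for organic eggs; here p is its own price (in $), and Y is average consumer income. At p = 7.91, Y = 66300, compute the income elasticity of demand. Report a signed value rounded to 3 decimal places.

At the given values, q = 7912 − 248(7.91) − 0.0397(66300) = 3318.21.
∂q/∂Y = -0.0397.
E = (-0.0397) × (66300/3318.21) = -0.79323…

-0.793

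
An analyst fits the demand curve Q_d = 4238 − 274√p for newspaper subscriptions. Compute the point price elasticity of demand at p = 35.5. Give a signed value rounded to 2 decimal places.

-0.31

dQ_d/dp = −274/(2√p) = -22.9936. At p = 35.5, Q_d = 2605.46.
Ed = (dQ_d/dp)·(p/Q_d) = (-22.9936) × (35.5/2605.46) = -0.3132…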